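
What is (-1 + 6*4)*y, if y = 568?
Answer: 13064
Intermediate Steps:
(-1 + 6*4)*y = (-1 + 6*4)*568 = (-1 + 24)*568 = 23*568 = 13064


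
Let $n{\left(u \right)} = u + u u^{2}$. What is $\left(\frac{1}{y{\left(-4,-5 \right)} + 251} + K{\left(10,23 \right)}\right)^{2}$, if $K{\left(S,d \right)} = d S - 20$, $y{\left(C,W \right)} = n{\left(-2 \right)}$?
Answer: $\frac{2561473321}{58081} \approx 44102.0$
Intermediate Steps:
$n{\left(u \right)} = u + u^{3}$
$y{\left(C,W \right)} = -10$ ($y{\left(C,W \right)} = -2 + \left(-2\right)^{3} = -2 - 8 = -10$)
$K{\left(S,d \right)} = -20 + S d$ ($K{\left(S,d \right)} = S d - 20 = -20 + S d$)
$\left(\frac{1}{y{\left(-4,-5 \right)} + 251} + K{\left(10,23 \right)}\right)^{2} = \left(\frac{1}{-10 + 251} + \left(-20 + 10 \cdot 23\right)\right)^{2} = \left(\frac{1}{241} + \left(-20 + 230\right)\right)^{2} = \left(\frac{1}{241} + 210\right)^{2} = \left(\frac{50611}{241}\right)^{2} = \frac{2561473321}{58081}$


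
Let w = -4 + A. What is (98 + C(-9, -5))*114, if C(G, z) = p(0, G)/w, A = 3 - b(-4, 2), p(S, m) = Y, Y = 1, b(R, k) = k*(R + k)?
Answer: 11210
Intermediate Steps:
p(S, m) = 1
A = 7 (A = 3 - 2*(-4 + 2) = 3 - 2*(-2) = 3 - 1*(-4) = 3 + 4 = 7)
w = 3 (w = -4 + 7 = 3)
C(G, z) = 1/3
(98 + C(-9, -5))*114 = (98 + 1/3)*114 = (295/3)*114 = 11210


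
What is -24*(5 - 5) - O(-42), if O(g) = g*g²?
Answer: 74088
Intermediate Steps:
O(g) = g³
-24*(5 - 5) - O(-42) = -24*(5 - 5) - 1*(-42)³ = -24*0 - 1*(-74088) = 0 + 74088 = 74088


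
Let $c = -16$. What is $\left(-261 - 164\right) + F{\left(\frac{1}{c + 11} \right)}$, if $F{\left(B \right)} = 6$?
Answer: $-419$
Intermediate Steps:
$\left(-261 - 164\right) + F{\left(\frac{1}{c + 11} \right)} = \left(-261 - 164\right) + 6 = -425 + 6 = -419$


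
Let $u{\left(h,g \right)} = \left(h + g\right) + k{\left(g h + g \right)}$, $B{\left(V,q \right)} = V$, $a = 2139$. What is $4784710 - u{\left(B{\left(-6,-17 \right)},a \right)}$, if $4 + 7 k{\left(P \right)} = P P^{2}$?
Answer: $\frac{1223359930418}{7} \approx 1.7477 \cdot 10^{11}$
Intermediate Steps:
$k{\left(P \right)} = - \frac{4}{7} + \frac{P^{3}}{7}$ ($k{\left(P \right)} = - \frac{4}{7} + \frac{P P^{2}}{7} = - \frac{4}{7} + \frac{P^{3}}{7}$)
$u{\left(h,g \right)} = - \frac{4}{7} + g + h + \frac{\left(g + g h\right)^{3}}{7}$ ($u{\left(h,g \right)} = \left(h + g\right) + \left(- \frac{4}{7} + \frac{\left(g h + g\right)^{3}}{7}\right) = \left(g + h\right) + \left(- \frac{4}{7} + \frac{\left(g + g h\right)^{3}}{7}\right) = - \frac{4}{7} + g + h + \frac{\left(g + g h\right)^{3}}{7}$)
$4784710 - u{\left(B{\left(-6,-17 \right)},a \right)} = 4784710 - \left(- \frac{4}{7} + 2139 - 6 + \frac{2139^{3} \left(1 - 6\right)^{3}}{7}\right) = 4784710 - \left(- \frac{4}{7} + 2139 - 6 + \frac{1}{7} \cdot 9786611619 \left(-5\right)^{3}\right) = 4784710 - \left(- \frac{4}{7} + 2139 - 6 + \frac{1}{7} \cdot 9786611619 \left(-125\right)\right) = 4784710 - \left(- \frac{4}{7} + 2139 - 6 - \frac{1223326452375}{7}\right) = 4784710 - - \frac{1223326437448}{7} = 4784710 + \frac{1223326437448}{7} = \frac{1223359930418}{7}$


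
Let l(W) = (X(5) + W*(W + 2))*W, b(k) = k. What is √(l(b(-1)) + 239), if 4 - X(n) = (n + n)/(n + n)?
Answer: √237 ≈ 15.395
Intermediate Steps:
X(n) = 3 (X(n) = 4 - (n + n)/(n + n) = 4 - 2*n/(2*n) = 4 - 2*n*1/(2*n) = 4 - 1*1 = 4 - 1 = 3)
l(W) = W*(3 + W*(2 + W)) (l(W) = (3 + W*(W + 2))*W = (3 + W*(2 + W))*W = W*(3 + W*(2 + W)))
√(l(b(-1)) + 239) = √(-(3 + (-1)² + 2*(-1)) + 239) = √(-(3 + 1 - 2) + 239) = √(-1*2 + 239) = √(-2 + 239) = √237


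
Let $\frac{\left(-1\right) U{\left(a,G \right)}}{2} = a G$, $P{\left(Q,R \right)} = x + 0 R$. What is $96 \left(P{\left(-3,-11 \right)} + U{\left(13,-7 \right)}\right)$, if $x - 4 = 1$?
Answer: $17952$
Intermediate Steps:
$x = 5$ ($x = 4 + 1 = 5$)
$P{\left(Q,R \right)} = 5$ ($P{\left(Q,R \right)} = 5 + 0 R = 5 + 0 = 5$)
$U{\left(a,G \right)} = - 2 G a$ ($U{\left(a,G \right)} = - 2 a G = - 2 G a$)
$96 \left(P{\left(-3,-11 \right)} + U{\left(13,-7 \right)}\right) = 96 \left(5 - \left(-14\right) 13\right) = 96 \left(5 + 182\right) = 96 \cdot 187 = 17952$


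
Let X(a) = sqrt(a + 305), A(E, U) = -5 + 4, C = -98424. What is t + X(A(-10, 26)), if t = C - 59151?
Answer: -157575 + 4*sqrt(19) ≈ -1.5756e+5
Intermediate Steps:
A(E, U) = -1
t = -157575 (t = -98424 - 59151 = -157575)
X(a) = sqrt(305 + a)
t + X(A(-10, 26)) = -157575 + sqrt(305 - 1) = -157575 + sqrt(304) = -157575 + 4*sqrt(19)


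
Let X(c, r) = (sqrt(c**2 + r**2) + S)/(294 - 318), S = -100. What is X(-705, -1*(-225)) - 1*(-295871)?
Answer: 1775251/6 - 5*sqrt(2434)/8 ≈ 2.9584e+5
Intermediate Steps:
X(c, r) = 25/6 - sqrt(c**2 + r**2)/24 (X(c, r) = (sqrt(c**2 + r**2) - 100)/(294 - 318) = (-100 + sqrt(c**2 + r**2))/(-24) = (-100 + sqrt(c**2 + r**2))*(-1/24) = 25/6 - sqrt(c**2 + r**2)/24)
X(-705, -1*(-225)) - 1*(-295871) = (25/6 - sqrt((-705)**2 + (-1*(-225))**2)/24) - 1*(-295871) = (25/6 - sqrt(497025 + 225**2)/24) + 295871 = (25/6 - sqrt(497025 + 50625)/24) + 295871 = (25/6 - 5*sqrt(2434)/8) + 295871 = 1775251/6 - 5*sqrt(2434)/8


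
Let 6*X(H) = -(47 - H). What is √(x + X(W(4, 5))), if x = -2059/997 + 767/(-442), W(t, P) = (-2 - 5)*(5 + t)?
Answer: I*√228900685638/101694 ≈ 4.7047*I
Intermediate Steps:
W(t, P) = -35 - 7*t (W(t, P) = -7*(5 + t) = -35 - 7*t)
X(H) = -47/6 + H/6 (X(H) = (-(47 - H))/6 = (-47 + H)/6 = -47/6 + H/6)
x = -128829/33898 (x = -2059*1/997 + 767*(-1/442) = -2059/997 - 59/34 = -128829/33898 ≈ -3.8005)
√(x + X(W(4, 5))) = √(-128829/33898 + (-47/6 + (-35 - 7*4)/6)) = √(-128829/33898 + (-47/6 + (-35 - 28)/6)) = √(-128829/33898 + (-47/6 + (⅙)*(-63))) = √(-128829/33898 + (-47/6 - 21/2)) = √(-128829/33898 - 55/3) = √(-2250877/101694) = I*√228900685638/101694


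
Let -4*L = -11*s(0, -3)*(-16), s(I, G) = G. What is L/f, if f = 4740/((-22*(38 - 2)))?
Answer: -8712/395 ≈ -22.056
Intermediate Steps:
L = 132 (L = -(-11*(-3))*(-16)/4 = -33*(-16)/4 = -1/4*(-528) = 132)
f = -395/66 (f = 4740/((-22*36)) = 4740/(-792) = 4740*(-1/792) = -395/66 ≈ -5.9848)
L/f = 132/(-395/66) = 132*(-66/395) = -8712/395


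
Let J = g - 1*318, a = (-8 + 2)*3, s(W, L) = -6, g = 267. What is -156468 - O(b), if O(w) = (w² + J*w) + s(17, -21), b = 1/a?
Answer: -50694607/324 ≈ -1.5646e+5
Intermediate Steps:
a = -18 (a = -6*3 = -18)
b = -1/18 (b = 1/(-18) = -1/18 ≈ -0.055556)
J = -51 (J = 267 - 1*318 = 267 - 318 = -51)
O(w) = -6 + w² - 51*w (O(w) = (w² - 51*w) - 6 = -6 + w² - 51*w)
-156468 - O(b) = -156468 - (-6 + (-1/18)² - 51*(-1/18)) = -156468 - (-6 + 1/324 + 17/6) = -156468 - 1*(-1025/324) = -156468 + 1025/324 = -50694607/324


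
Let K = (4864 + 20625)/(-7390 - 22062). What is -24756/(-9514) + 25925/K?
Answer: -51152943998/1707763 ≈ -29953.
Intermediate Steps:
K = -25489/29452 (K = 25489/(-29452) = 25489*(-1/29452) = -25489/29452 ≈ -0.86544)
-24756/(-9514) + 25925/K = -24756/(-9514) + 25925/(-25489/29452) = -24756*(-1/9514) + 25925*(-29452/25489) = 12378/4757 - 763543100/25489 = -51152943998/1707763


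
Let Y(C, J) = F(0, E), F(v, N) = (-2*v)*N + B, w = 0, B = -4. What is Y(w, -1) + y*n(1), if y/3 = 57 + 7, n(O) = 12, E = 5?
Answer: 2300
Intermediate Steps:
F(v, N) = -4 - 2*N*v (F(v, N) = (-2*v)*N - 4 = -2*N*v - 4 = -4 - 2*N*v)
Y(C, J) = -4 (Y(C, J) = -4 - 2*5*0 = -4 + 0 = -4)
y = 192 (y = 3*(57 + 7) = 3*64 = 192)
Y(w, -1) + y*n(1) = -4 + 192*12 = -4 + 2304 = 2300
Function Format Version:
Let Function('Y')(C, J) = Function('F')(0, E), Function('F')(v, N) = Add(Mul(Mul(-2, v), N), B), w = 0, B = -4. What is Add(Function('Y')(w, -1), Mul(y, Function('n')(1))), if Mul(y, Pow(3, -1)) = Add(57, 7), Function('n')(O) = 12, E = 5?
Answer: 2300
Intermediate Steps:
Function('F')(v, N) = Add(-4, Mul(-2, N, v)) (Function('F')(v, N) = Add(Mul(Mul(-2, v), N), -4) = Add(Mul(-2, N, v), -4) = Add(-4, Mul(-2, N, v)))
Function('Y')(C, J) = -4 (Function('Y')(C, J) = Add(-4, Mul(-2, 5, 0)) = Add(-4, 0) = -4)
y = 192 (y = Mul(3, Add(57, 7)) = Mul(3, 64) = 192)
Add(Function('Y')(w, -1), Mul(y, Function('n')(1))) = Add(-4, Mul(192, 12)) = Add(-4, 2304) = 2300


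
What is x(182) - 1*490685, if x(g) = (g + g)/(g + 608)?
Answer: -193820393/395 ≈ -4.9068e+5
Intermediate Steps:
x(g) = 2*g/(608 + g) (x(g) = (2*g)/(608 + g) = 2*g/(608 + g))
x(182) - 1*490685 = 2*182/(608 + 182) - 1*490685 = 2*182/790 - 490685 = 2*182*(1/790) - 490685 = 182/395 - 490685 = -193820393/395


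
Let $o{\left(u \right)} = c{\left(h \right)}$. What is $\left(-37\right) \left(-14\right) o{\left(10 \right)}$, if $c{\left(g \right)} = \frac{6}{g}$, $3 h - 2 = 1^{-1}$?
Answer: $3108$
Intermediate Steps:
$h = 1$ ($h = \frac{2}{3} + \frac{1}{3 \cdot 1} = \frac{2}{3} + \frac{1}{3} \cdot 1 = \frac{2}{3} + \frac{1}{3} = 1$)
$o{\left(u \right)} = 6$ ($o{\left(u \right)} = \frac{6}{1} = 6 \cdot 1 = 6$)
$\left(-37\right) \left(-14\right) o{\left(10 \right)} = \left(-37\right) \left(-14\right) 6 = 518 \cdot 6 = 3108$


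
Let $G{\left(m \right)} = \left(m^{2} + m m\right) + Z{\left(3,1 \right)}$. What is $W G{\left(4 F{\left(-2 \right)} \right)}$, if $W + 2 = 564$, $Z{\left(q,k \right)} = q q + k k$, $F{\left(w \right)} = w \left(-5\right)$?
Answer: $1804020$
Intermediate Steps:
$F{\left(w \right)} = - 5 w$
$Z{\left(q,k \right)} = k^{2} + q^{2}$ ($Z{\left(q,k \right)} = q^{2} + k^{2} = k^{2} + q^{2}$)
$G{\left(m \right)} = 10 + 2 m^{2}$ ($G{\left(m \right)} = \left(m^{2} + m m\right) + \left(1^{2} + 3^{2}\right) = \left(m^{2} + m^{2}\right) + \left(1 + 9\right) = 2 m^{2} + 10 = 10 + 2 m^{2}$)
$W = 562$ ($W = -2 + 564 = 562$)
$W G{\left(4 F{\left(-2 \right)} \right)} = 562 \left(10 + 2 \left(4 \left(\left(-5\right) \left(-2\right)\right)\right)^{2}\right) = 562 \left(10 + 2 \left(4 \cdot 10\right)^{2}\right) = 562 \left(10 + 2 \cdot 40^{2}\right) = 562 \left(10 + 2 \cdot 1600\right) = 562 \left(10 + 3200\right) = 562 \cdot 3210 = 1804020$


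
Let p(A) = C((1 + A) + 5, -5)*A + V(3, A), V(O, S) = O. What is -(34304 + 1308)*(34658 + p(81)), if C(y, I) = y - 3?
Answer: -1476651580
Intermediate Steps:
C(y, I) = -3 + y
p(A) = 3 + A*(3 + A) (p(A) = (-3 + ((1 + A) + 5))*A + 3 = (-3 + (6 + A))*A + 3 = (3 + A)*A + 3 = A*(3 + A) + 3 = 3 + A*(3 + A))
-(34304 + 1308)*(34658 + p(81)) = -(34304 + 1308)*(34658 + (3 + 81*(3 + 81))) = -35612*(34658 + (3 + 81*84)) = -35612*(34658 + (3 + 6804)) = -35612*(34658 + 6807) = -35612*41465 = -1*1476651580 = -1476651580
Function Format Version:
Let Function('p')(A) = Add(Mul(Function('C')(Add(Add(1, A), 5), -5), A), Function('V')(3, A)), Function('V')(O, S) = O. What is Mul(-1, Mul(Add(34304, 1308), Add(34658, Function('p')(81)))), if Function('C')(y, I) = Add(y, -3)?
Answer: -1476651580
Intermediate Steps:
Function('C')(y, I) = Add(-3, y)
Function('p')(A) = Add(3, Mul(A, Add(3, A))) (Function('p')(A) = Add(Mul(Add(-3, Add(Add(1, A), 5)), A), 3) = Add(Mul(Add(-3, Add(6, A)), A), 3) = Add(Mul(Add(3, A), A), 3) = Add(Mul(A, Add(3, A)), 3) = Add(3, Mul(A, Add(3, A))))
Mul(-1, Mul(Add(34304, 1308), Add(34658, Function('p')(81)))) = Mul(-1, Mul(Add(34304, 1308), Add(34658, Add(3, Mul(81, Add(3, 81)))))) = Mul(-1, Mul(35612, Add(34658, Add(3, Mul(81, 84))))) = Mul(-1, Mul(35612, Add(34658, Add(3, 6804)))) = Mul(-1, Mul(35612, Add(34658, 6807))) = Mul(-1, Mul(35612, 41465)) = Mul(-1, 1476651580) = -1476651580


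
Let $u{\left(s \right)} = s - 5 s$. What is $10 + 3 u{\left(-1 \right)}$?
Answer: $22$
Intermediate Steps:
$u{\left(s \right)} = - 4 s$
$10 + 3 u{\left(-1 \right)} = 10 + 3 \left(\left(-4\right) \left(-1\right)\right) = 10 + 3 \cdot 4 = 10 + 12 = 22$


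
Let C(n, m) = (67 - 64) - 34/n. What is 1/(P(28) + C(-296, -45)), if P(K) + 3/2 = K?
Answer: 148/4383 ≈ 0.033767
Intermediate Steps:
P(K) = -3/2 + K
C(n, m) = 3 - 34/n
1/(P(28) + C(-296, -45)) = 1/((-3/2 + 28) + (3 - 34/(-296))) = 1/(53/2 + (3 - 34*(-1/296))) = 1/(53/2 + (3 + 17/148)) = 1/(53/2 + 461/148) = 1/(4383/148) = 148/4383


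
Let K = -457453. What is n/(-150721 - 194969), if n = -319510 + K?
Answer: 33781/15030 ≈ 2.2476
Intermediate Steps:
n = -776963 (n = -319510 - 457453 = -776963)
n/(-150721 - 194969) = -776963/(-150721 - 194969) = -776963/(-345690) = -776963*(-1/345690) = 33781/15030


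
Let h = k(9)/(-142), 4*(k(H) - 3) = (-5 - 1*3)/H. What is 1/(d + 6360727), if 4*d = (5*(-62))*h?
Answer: 2556/16258022087 ≈ 1.5721e-7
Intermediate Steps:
k(H) = 3 - 2/H (k(H) = 3 + ((-5 - 1*3)/H)/4 = 3 + ((-5 - 3)/H)/4 = 3 + (-8/H)/4 = 3 - 2/H)
h = -25/1278 (h = (3 - 2/9)/(-142) = (3 - 2*1/9)*(-1/142) = (3 - 2/9)*(-1/142) = (25/9)*(-1/142) = -25/1278 ≈ -0.019562)
d = 3875/2556 (d = ((5*(-62))*(-25/1278))/4 = (-310*(-25/1278))/4 = (1/4)*(3875/639) = 3875/2556 ≈ 1.5160)
1/(d + 6360727) = 1/(3875/2556 + 6360727) = 1/(16258022087/2556) = 2556/16258022087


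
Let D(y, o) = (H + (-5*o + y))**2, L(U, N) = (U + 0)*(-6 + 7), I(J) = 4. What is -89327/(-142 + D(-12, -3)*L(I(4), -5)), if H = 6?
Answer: -12761/26 ≈ -490.81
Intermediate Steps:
L(U, N) = U (L(U, N) = U*1 = U)
D(y, o) = (6 + y - 5*o)**2 (D(y, o) = (6 + (-5*o + y))**2 = (6 + (y - 5*o))**2 = (6 + y - 5*o)**2)
-89327/(-142 + D(-12, -3)*L(I(4), -5)) = -89327/(-142 + (6 - 12 - 5*(-3))**2*4) = -89327/(-142 + (6 - 12 + 15)**2*4) = -89327/(-142 + 9**2*4) = -89327/(-142 + 81*4) = -89327/(-142 + 324) = -89327/182 = -89327*1/182 = -12761/26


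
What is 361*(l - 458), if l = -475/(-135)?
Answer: -4429831/27 ≈ -1.6407e+5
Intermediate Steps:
l = 95/27 (l = -475*(-1/135) = 95/27 ≈ 3.5185)
361*(l - 458) = 361*(95/27 - 458) = 361*(-12271/27) = -4429831/27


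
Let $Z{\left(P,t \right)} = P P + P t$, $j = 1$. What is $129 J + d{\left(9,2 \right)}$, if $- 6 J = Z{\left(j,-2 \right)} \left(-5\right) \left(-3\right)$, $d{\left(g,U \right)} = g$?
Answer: $\frac{663}{2} \approx 331.5$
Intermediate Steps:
$Z{\left(P,t \right)} = P^{2} + P t$
$J = \frac{5}{2}$ ($J = - \frac{1 \left(1 - 2\right) \left(-5\right) \left(-3\right)}{6} = - \frac{1 \left(-1\right) \left(-5\right) \left(-3\right)}{6} = - \frac{\left(-1\right) \left(-5\right) \left(-3\right)}{6} = - \frac{5 \left(-3\right)}{6} = \left(- \frac{1}{6}\right) \left(-15\right) = \frac{5}{2} \approx 2.5$)
$129 J + d{\left(9,2 \right)} = 129 \cdot \frac{5}{2} + 9 = \frac{645}{2} + 9 = \frac{663}{2}$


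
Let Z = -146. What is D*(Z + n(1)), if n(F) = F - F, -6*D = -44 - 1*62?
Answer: -7738/3 ≈ -2579.3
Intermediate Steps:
D = 53/3 (D = -(-44 - 1*62)/6 = -(-44 - 62)/6 = -⅙*(-106) = 53/3 ≈ 17.667)
n(F) = 0
D*(Z + n(1)) = 53*(-146 + 0)/3 = (53/3)*(-146) = -7738/3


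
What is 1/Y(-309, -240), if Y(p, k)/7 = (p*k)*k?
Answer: -1/124588800 ≈ -8.0264e-9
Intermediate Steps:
Y(p, k) = 7*p*k² (Y(p, k) = 7*((p*k)*k) = 7*((k*p)*k) = 7*(p*k²) = 7*p*k²)
1/Y(-309, -240) = 1/(7*(-309)*(-240)²) = 1/(7*(-309)*57600) = 1/(-124588800) = -1/124588800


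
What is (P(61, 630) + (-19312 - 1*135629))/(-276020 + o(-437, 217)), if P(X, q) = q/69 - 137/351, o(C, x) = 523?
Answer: 1250768134/2224087281 ≈ 0.56237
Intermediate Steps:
P(X, q) = -137/351 + q/69 (P(X, q) = q*(1/69) - 137*1/351 = q/69 - 137/351 = -137/351 + q/69)
(P(61, 630) + (-19312 - 1*135629))/(-276020 + o(-437, 217)) = ((-137/351 + (1/69)*630) + (-19312 - 1*135629))/(-276020 + 523) = ((-137/351 + 210/23) + (-19312 - 135629))/(-275497) = (70559/8073 - 154941)*(-1/275497) = -1250768134/8073*(-1/275497) = 1250768134/2224087281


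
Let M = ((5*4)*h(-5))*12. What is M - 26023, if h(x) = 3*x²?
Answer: -8023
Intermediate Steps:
M = 18000 (M = ((5*4)*(3*(-5)²))*12 = (20*(3*25))*12 = (20*75)*12 = 1500*12 = 18000)
M - 26023 = 18000 - 26023 = -8023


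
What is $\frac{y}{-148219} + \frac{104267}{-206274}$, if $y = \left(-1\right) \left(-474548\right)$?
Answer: $- \frac{113341264625}{30573726006} \approx -3.7071$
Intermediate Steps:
$y = 474548$
$\frac{y}{-148219} + \frac{104267}{-206274} = \frac{474548}{-148219} + \frac{104267}{-206274} = 474548 \left(- \frac{1}{148219}\right) + 104267 \left(- \frac{1}{206274}\right) = - \frac{474548}{148219} - \frac{104267}{206274} = - \frac{113341264625}{30573726006}$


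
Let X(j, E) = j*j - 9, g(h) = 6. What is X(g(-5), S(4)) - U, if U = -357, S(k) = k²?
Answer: 384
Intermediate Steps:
X(j, E) = -9 + j² (X(j, E) = j² - 9 = -9 + j²)
X(g(-5), S(4)) - U = (-9 + 6²) - 1*(-357) = (-9 + 36) + 357 = 27 + 357 = 384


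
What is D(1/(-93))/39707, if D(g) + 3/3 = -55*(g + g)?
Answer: 17/3692751 ≈ 4.6036e-6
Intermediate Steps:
D(g) = -1 - 110*g (D(g) = -1 - 55*(g + g) = -1 - 110*g)
D(1/(-93))/39707 = (-1 - 110/(-93))/39707 = (-1 - 110*(-1/93))*(1/39707) = (-1 + 110/93)*(1/39707) = (17/93)*(1/39707) = 17/3692751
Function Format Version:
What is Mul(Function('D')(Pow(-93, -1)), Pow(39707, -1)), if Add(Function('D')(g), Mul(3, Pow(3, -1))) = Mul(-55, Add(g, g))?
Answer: Rational(17, 3692751) ≈ 4.6036e-6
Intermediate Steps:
Function('D')(g) = Add(-1, Mul(-110, g)) (Function('D')(g) = Add(-1, Mul(-55, Add(g, g))) = Add(-1, Mul(-55, Mul(2, g))) = Add(-1, Mul(-110, g)))
Mul(Function('D')(Pow(-93, -1)), Pow(39707, -1)) = Mul(Add(-1, Mul(-110, Pow(-93, -1))), Pow(39707, -1)) = Mul(Add(-1, Mul(-110, Rational(-1, 93))), Rational(1, 39707)) = Mul(Add(-1, Rational(110, 93)), Rational(1, 39707)) = Mul(Rational(17, 93), Rational(1, 39707)) = Rational(17, 3692751)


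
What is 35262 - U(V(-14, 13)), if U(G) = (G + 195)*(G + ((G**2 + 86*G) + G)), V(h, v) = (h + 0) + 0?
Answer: 222778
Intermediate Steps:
V(h, v) = h (V(h, v) = h + 0 = h)
U(G) = (195 + G)*(G**2 + 88*G) (U(G) = (195 + G)*(G + (G**2 + 87*G)) = (195 + G)*(G**2 + 88*G))
35262 - U(V(-14, 13)) = 35262 - (-14)*(17160 + (-14)**2 + 283*(-14)) = 35262 - (-14)*(17160 + 196 - 3962) = 35262 - (-14)*13394 = 35262 - 1*(-187516) = 35262 + 187516 = 222778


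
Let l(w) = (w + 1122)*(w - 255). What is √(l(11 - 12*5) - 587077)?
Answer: I*√913269 ≈ 955.65*I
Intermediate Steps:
l(w) = (-255 + w)*(1122 + w) (l(w) = (1122 + w)*(-255 + w) = (-255 + w)*(1122 + w))
√(l(11 - 12*5) - 587077) = √((-286110 + (11 - 12*5)² + 867*(11 - 12*5)) - 587077) = √((-286110 + (11 - 60)² + 867*(11 - 60)) - 587077) = √((-286110 + (-49)² + 867*(-49)) - 587077) = √((-286110 + 2401 - 42483) - 587077) = √(-326192 - 587077) = √(-913269) = I*√913269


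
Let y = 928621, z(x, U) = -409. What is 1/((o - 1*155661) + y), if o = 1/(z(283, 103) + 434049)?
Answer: 433640/335186374401 ≈ 1.2937e-6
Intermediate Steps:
o = 1/433640 (o = 1/(-409 + 434049) = 1/433640 ≈ 2.3061e-6)
1/((o - 1*155661) + y) = 1/((1/433640 - 1*155661) + 928621) = 1/((1/433640 - 155661) + 928621) = 1/(-67500836039/433640 + 928621) = 1/(335186374401/433640) = 433640/335186374401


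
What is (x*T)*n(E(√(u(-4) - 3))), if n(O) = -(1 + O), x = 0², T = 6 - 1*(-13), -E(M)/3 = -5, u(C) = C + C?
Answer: 0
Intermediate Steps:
u(C) = 2*C
E(M) = 15 (E(M) = -3*(-5) = 15)
T = 19 (T = 6 + 13 = 19)
x = 0
n(O) = -1 - O
(x*T)*n(E(√(u(-4) - 3))) = (0*19)*(-1 - 1*15) = 0*(-1 - 15) = 0*(-16) = 0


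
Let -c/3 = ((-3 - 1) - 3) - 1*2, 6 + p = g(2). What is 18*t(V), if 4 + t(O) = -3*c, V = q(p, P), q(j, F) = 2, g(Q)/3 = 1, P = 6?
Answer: -1530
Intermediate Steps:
g(Q) = 3 (g(Q) = 3*1 = 3)
p = -3 (p = -6 + 3 = -3)
V = 2
c = 27 (c = -3*(((-3 - 1) - 3) - 1*2) = -3*((-4 - 3) - 2) = -3*(-7 - 2) = -3*(-9) = 27)
t(O) = -85 (t(O) = -4 - 3*27 = -4 - 81 = -85)
18*t(V) = 18*(-85) = -1530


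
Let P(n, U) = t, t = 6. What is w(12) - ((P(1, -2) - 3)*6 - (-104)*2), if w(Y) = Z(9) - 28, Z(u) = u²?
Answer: -173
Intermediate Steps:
P(n, U) = 6
w(Y) = 53 (w(Y) = 9² - 28 = 81 - 28 = 53)
w(12) - ((P(1, -2) - 3)*6 - (-104)*2) = 53 - ((6 - 3)*6 - (-104)*2) = 53 - (3*6 - 104*(-2)) = 53 - (18 + 208) = 53 - 1*226 = 53 - 226 = -173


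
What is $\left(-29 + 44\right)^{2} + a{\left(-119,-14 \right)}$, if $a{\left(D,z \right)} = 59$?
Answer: $284$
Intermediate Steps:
$\left(-29 + 44\right)^{2} + a{\left(-119,-14 \right)} = \left(-29 + 44\right)^{2} + 59 = 15^{2} + 59 = 225 + 59 = 284$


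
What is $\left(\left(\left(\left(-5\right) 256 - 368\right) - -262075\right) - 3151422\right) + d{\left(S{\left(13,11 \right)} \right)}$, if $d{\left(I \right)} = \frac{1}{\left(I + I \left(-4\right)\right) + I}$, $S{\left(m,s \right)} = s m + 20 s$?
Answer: $- \frac{2098862371}{726} \approx -2.891 \cdot 10^{6}$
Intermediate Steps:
$S{\left(m,s \right)} = 20 s + m s$ ($S{\left(m,s \right)} = m s + 20 s = 20 s + m s$)
$d{\left(I \right)} = - \frac{1}{2 I}$ ($d{\left(I \right)} = \frac{1}{\left(I - 4 I\right) + I} = \frac{1}{- 3 I + I} = \frac{1}{\left(-2\right) I} = - \frac{1}{2 I}$)
$\left(\left(\left(\left(-5\right) 256 - 368\right) - -262075\right) - 3151422\right) + d{\left(S{\left(13,11 \right)} \right)} = \left(\left(\left(\left(-5\right) 256 - 368\right) - -262075\right) - 3151422\right) - \frac{1}{2 \cdot 11 \left(20 + 13\right)} = \left(\left(\left(-1280 - 368\right) + 262075\right) - 3151422\right) - \frac{1}{2 \cdot 11 \cdot 33} = \left(\left(-1648 + 262075\right) - 3151422\right) - \frac{1}{2 \cdot 363} = \left(260427 - 3151422\right) - \frac{1}{726} = -2890995 - \frac{1}{726} = - \frac{2098862371}{726}$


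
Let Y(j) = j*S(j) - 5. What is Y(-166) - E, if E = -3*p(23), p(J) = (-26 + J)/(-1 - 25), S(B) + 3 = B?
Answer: 729283/26 ≈ 28049.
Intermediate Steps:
S(B) = -3 + B
p(J) = 1 - J/26 (p(J) = (-26 + J)/(-26) = (-26 + J)*(-1/26) = 1 - J/26)
Y(j) = -5 + j*(-3 + j) (Y(j) = j*(-3 + j) - 5 = -5 + j*(-3 + j))
E = -9/26 (E = -3*(1 - 1/26*23) = -3*(1 - 23/26) = -3*3/26 = -9/26 ≈ -0.34615)
Y(-166) - E = (-5 - 166*(-3 - 166)) - 1*(-9/26) = (-5 - 166*(-169)) + 9/26 = (-5 + 28054) + 9/26 = 28049 + 9/26 = 729283/26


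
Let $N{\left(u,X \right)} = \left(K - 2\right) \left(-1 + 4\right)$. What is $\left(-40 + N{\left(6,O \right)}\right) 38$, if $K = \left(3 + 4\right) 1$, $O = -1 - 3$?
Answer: $-950$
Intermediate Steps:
$O = -4$
$K = 7$ ($K = 7 \cdot 1 = 7$)
$N{\left(u,X \right)} = 15$ ($N{\left(u,X \right)} = \left(7 - 2\right) \left(-1 + 4\right) = 5 \cdot 3 = 15$)
$\left(-40 + N{\left(6,O \right)}\right) 38 = \left(-40 + 15\right) 38 = \left(-25\right) 38 = -950$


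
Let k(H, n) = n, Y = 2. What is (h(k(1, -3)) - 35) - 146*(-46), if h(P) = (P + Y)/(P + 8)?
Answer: 33404/5 ≈ 6680.8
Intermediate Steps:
h(P) = (2 + P)/(8 + P) (h(P) = (P + 2)/(P + 8) = (2 + P)/(8 + P))
(h(k(1, -3)) - 35) - 146*(-46) = ((2 - 3)/(8 - 3) - 35) - 146*(-46) = (-1/5 - 35) + 6716 = ((⅕)*(-1) - 35) + 6716 = (-⅕ - 35) + 6716 = -176/5 + 6716 = 33404/5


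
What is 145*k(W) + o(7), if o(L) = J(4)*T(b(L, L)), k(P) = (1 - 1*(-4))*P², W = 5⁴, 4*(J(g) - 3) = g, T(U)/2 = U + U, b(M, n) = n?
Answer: 283203237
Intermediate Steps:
T(U) = 4*U (T(U) = 2*(U + U) = 2*(2*U) = 4*U)
J(g) = 3 + g/4
W = 625
k(P) = 5*P² (k(P) = (1 + 4)*P² = 5*P²)
o(L) = 16*L (o(L) = (3 + (¼)*4)*(4*L) = (3 + 1)*(4*L) = 4*(4*L) = 16*L)
145*k(W) + o(7) = 145*(5*625²) + 16*7 = 145*(5*390625) + 112 = 145*1953125 + 112 = 283203125 + 112 = 283203237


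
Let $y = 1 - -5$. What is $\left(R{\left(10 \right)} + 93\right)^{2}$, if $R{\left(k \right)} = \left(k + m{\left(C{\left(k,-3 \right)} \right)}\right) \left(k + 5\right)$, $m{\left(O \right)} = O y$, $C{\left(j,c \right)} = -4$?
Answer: $13689$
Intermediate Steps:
$y = 6$ ($y = 1 + 5 = 6$)
$m{\left(O \right)} = 6 O$ ($m{\left(O \right)} = O 6 = 6 O$)
$R{\left(k \right)} = \left(-24 + k\right) \left(5 + k\right)$ ($R{\left(k \right)} = \left(k + 6 \left(-4\right)\right) \left(k + 5\right) = \left(k - 24\right) \left(5 + k\right) = \left(-24 + k\right) \left(5 + k\right)$)
$\left(R{\left(10 \right)} + 93\right)^{2} = \left(\left(-120 + 10^{2} - 190\right) + 93\right)^{2} = \left(\left(-120 + 100 - 190\right) + 93\right)^{2} = \left(-210 + 93\right)^{2} = \left(-117\right)^{2} = 13689$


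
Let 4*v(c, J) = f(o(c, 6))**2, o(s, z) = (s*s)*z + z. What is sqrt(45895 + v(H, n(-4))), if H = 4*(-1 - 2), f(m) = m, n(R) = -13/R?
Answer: 4*sqrt(14695) ≈ 484.89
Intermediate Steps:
o(s, z) = z + z*s**2 (o(s, z) = s**2*z + z = z*s**2 + z = z + z*s**2)
H = -12 (H = 4*(-3) = -12)
v(c, J) = (6 + 6*c**2)**2/4 (v(c, J) = (6*(1 + c**2))**2/4 = (6 + 6*c**2)**2/4)
sqrt(45895 + v(H, n(-4))) = sqrt(45895 + 9*(1 + (-12)**2)**2) = sqrt(45895 + 9*(1 + 144)**2) = sqrt(45895 + 9*145**2) = sqrt(45895 + 9*21025) = sqrt(45895 + 189225) = sqrt(235120) = 4*sqrt(14695)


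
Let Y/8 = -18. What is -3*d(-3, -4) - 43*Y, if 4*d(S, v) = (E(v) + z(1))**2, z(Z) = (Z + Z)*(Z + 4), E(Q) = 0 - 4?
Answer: 6165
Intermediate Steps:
E(Q) = -4
z(Z) = 2*Z*(4 + Z) (z(Z) = (2*Z)*(4 + Z) = 2*Z*(4 + Z))
Y = -144 (Y = 8*(-18) = -144)
d(S, v) = 9 (d(S, v) = (-4 + 2*1*(4 + 1))**2/4 = (-4 + 2*1*5)**2/4 = (-4 + 10)**2/4 = (1/4)*6**2 = (1/4)*36 = 9)
-3*d(-3, -4) - 43*Y = -3*9 - 43*(-144) = -27 + 6192 = 6165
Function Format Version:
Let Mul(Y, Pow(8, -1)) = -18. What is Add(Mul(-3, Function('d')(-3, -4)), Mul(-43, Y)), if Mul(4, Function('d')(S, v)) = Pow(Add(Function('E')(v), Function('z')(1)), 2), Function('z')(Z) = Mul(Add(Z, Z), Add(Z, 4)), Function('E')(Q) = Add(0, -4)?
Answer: 6165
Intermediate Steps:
Function('E')(Q) = -4
Function('z')(Z) = Mul(2, Z, Add(4, Z)) (Function('z')(Z) = Mul(Mul(2, Z), Add(4, Z)) = Mul(2, Z, Add(4, Z)))
Y = -144 (Y = Mul(8, -18) = -144)
Function('d')(S, v) = 9 (Function('d')(S, v) = Mul(Rational(1, 4), Pow(Add(-4, Mul(2, 1, Add(4, 1))), 2)) = Mul(Rational(1, 4), Pow(Add(-4, Mul(2, 1, 5)), 2)) = Mul(Rational(1, 4), Pow(Add(-4, 10), 2)) = Mul(Rational(1, 4), Pow(6, 2)) = Mul(Rational(1, 4), 36) = 9)
Add(Mul(-3, Function('d')(-3, -4)), Mul(-43, Y)) = Add(Mul(-3, 9), Mul(-43, -144)) = Add(-27, 6192) = 6165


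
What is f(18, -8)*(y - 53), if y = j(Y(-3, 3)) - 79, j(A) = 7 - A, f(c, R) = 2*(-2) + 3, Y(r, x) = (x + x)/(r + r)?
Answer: 124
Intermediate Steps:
Y(r, x) = x/r (Y(r, x) = (2*x)/((2*r)) = (2*x)*(1/(2*r)) = x/r)
f(c, R) = -1 (f(c, R) = -4 + 3 = -1)
y = -71 (y = (7 - 3/(-3)) - 79 = (7 - 3*(-1)/3) - 79 = (7 - 1*(-1)) - 79 = (7 + 1) - 79 = 8 - 79 = -71)
f(18, -8)*(y - 53) = -(-71 - 53) = -1*(-124) = 124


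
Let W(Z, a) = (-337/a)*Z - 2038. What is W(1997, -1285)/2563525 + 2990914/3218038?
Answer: 4923098311473646/5300317155087875 ≈ 0.92883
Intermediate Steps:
W(Z, a) = -2038 - 337*Z/a (W(Z, a) = -337*Z/a - 2038 = -2038 - 337*Z/a)
W(1997, -1285)/2563525 + 2990914/3218038 = (-2038 - 337*1997/(-1285))/2563525 + 2990914/3218038 = (-2038 - 337*1997*(-1/1285))*(1/2563525) + 2990914*(1/3218038) = (-2038 + 672989/1285)*(1/2563525) + 1495457/1609019 = -1945841/1285*1/2563525 + 1495457/1609019 = -1945841/3294129625 + 1495457/1609019 = 4923098311473646/5300317155087875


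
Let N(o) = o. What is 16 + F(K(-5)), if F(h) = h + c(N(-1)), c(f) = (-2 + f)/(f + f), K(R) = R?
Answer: 25/2 ≈ 12.500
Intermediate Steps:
c(f) = (-2 + f)/(2*f) (c(f) = (-2 + f)/((2*f)) = (-2 + f)*(1/(2*f)) = (-2 + f)/(2*f))
F(h) = 3/2 + h (F(h) = h + (1/2)*(-2 - 1)/(-1) = h + (1/2)*(-1)*(-3) = h + 3/2 = 3/2 + h)
16 + F(K(-5)) = 16 + (3/2 - 5) = 16 - 7/2 = 25/2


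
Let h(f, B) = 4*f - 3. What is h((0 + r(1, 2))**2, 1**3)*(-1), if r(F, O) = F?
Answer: -1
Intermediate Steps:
h(f, B) = -3 + 4*f
h((0 + r(1, 2))**2, 1**3)*(-1) = (-3 + 4*(0 + 1)**2)*(-1) = (-3 + 4*1**2)*(-1) = (-3 + 4*1)*(-1) = (-3 + 4)*(-1) = 1*(-1) = -1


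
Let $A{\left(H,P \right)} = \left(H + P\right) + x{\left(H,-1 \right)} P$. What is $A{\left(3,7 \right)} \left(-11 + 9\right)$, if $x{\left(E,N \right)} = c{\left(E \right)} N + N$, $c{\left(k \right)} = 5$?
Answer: $64$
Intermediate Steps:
$x{\left(E,N \right)} = 6 N$ ($x{\left(E,N \right)} = 5 N + N = 6 N$)
$A{\left(H,P \right)} = H - 5 P$ ($A{\left(H,P \right)} = \left(H + P\right) + 6 \left(-1\right) P = \left(H + P\right) - 6 P = H - 5 P$)
$A{\left(3,7 \right)} \left(-11 + 9\right) = \left(3 - 35\right) \left(-11 + 9\right) = \left(3 - 35\right) \left(-2\right) = \left(-32\right) \left(-2\right) = 64$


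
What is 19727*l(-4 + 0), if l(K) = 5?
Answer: 98635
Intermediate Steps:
19727*l(-4 + 0) = 19727*5 = 98635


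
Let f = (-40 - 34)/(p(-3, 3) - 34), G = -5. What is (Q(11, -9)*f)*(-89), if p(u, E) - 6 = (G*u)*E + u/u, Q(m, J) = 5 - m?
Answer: -6586/3 ≈ -2195.3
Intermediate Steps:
p(u, E) = 7 - 5*E*u (p(u, E) = 6 + ((-5*u)*E + u/u) = 6 + (-5*E*u + 1) = 6 + (1 - 5*E*u) = 7 - 5*E*u)
f = -37/9 (f = (-40 - 34)/((7 - 5*3*(-3)) - 34) = -74/((7 + 45) - 34) = -74/(52 - 34) = -74/18 = -74*1/18 = -37/9 ≈ -4.1111)
(Q(11, -9)*f)*(-89) = ((5 - 1*11)*(-37/9))*(-89) = ((5 - 11)*(-37/9))*(-89) = -6*(-37/9)*(-89) = (74/3)*(-89) = -6586/3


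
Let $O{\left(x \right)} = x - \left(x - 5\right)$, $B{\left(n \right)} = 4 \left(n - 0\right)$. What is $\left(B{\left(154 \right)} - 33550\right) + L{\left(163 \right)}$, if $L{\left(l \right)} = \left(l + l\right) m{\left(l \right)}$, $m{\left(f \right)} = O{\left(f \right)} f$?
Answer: $232756$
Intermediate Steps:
$B{\left(n \right)} = 4 n$ ($B{\left(n \right)} = 4 \left(n + 0\right) = 4 n$)
$O{\left(x \right)} = 5$ ($O{\left(x \right)} = x - \left(-5 + x\right) = 5$)
$m{\left(f \right)} = 5 f$
$L{\left(l \right)} = 10 l^{2}$ ($L{\left(l \right)} = \left(l + l\right) 5 l = 2 l 5 l = 10 l^{2}$)
$\left(B{\left(154 \right)} - 33550\right) + L{\left(163 \right)} = \left(4 \cdot 154 - 33550\right) + 10 \cdot 163^{2} = \left(616 - 33550\right) + 10 \cdot 26569 = -32934 + 265690 = 232756$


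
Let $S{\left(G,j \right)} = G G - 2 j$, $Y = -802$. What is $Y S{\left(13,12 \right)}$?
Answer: $-116290$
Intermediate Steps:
$S{\left(G,j \right)} = G^{2} - 2 j$
$Y S{\left(13,12 \right)} = - 802 \left(13^{2} - 24\right) = - 802 \left(169 - 24\right) = \left(-802\right) 145 = -116290$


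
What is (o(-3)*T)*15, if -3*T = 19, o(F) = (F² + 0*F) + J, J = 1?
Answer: -950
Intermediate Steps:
o(F) = 1 + F² (o(F) = (F² + 0*F) + 1 = (F² + 0) + 1 = F² + 1 = 1 + F²)
T = -19/3 (T = -⅓*19 = -19/3 ≈ -6.3333)
(o(-3)*T)*15 = ((1 + (-3)²)*(-19/3))*15 = ((1 + 9)*(-19/3))*15 = (10*(-19/3))*15 = -190/3*15 = -950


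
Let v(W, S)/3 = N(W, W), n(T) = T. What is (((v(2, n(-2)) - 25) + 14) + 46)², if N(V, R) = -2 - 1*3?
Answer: 400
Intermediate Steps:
N(V, R) = -5 (N(V, R) = -2 - 3 = -5)
v(W, S) = -15 (v(W, S) = 3*(-5) = -15)
(((v(2, n(-2)) - 25) + 14) + 46)² = (((-15 - 25) + 14) + 46)² = ((-40 + 14) + 46)² = (-26 + 46)² = 20² = 400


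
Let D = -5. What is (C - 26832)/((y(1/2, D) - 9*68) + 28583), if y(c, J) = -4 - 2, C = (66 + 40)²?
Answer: -2228/3995 ≈ -0.55770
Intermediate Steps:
C = 11236 (C = 106² = 11236)
y(c, J) = -6
(C - 26832)/((y(1/2, D) - 9*68) + 28583) = (11236 - 26832)/((-6 - 9*68) + 28583) = -15596/((-6 - 612) + 28583) = -15596/(-618 + 28583) = -15596/27965 = -15596*1/27965 = -2228/3995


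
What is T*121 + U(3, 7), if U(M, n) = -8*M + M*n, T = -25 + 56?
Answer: 3748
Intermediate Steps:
T = 31
T*121 + U(3, 7) = 31*121 + 3*(-8 + 7) = 3751 + 3*(-1) = 3751 - 3 = 3748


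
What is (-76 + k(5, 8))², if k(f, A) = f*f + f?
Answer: 2116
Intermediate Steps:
k(f, A) = f + f² (k(f, A) = f² + f = f + f²)
(-76 + k(5, 8))² = (-76 + 5*(1 + 5))² = (-76 + 5*6)² = (-76 + 30)² = (-46)² = 2116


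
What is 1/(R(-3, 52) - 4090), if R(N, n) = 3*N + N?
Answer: -1/4102 ≈ -0.00024378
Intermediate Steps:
R(N, n) = 4*N
1/(R(-3, 52) - 4090) = 1/(4*(-3) - 4090) = 1/(-12 - 4090) = 1/(-4102) = -1/4102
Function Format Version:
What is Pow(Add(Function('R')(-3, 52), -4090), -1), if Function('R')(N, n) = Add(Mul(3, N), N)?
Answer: Rational(-1, 4102) ≈ -0.00024378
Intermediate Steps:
Function('R')(N, n) = Mul(4, N)
Pow(Add(Function('R')(-3, 52), -4090), -1) = Pow(Add(Mul(4, -3), -4090), -1) = Pow(Add(-12, -4090), -1) = Pow(-4102, -1) = Rational(-1, 4102)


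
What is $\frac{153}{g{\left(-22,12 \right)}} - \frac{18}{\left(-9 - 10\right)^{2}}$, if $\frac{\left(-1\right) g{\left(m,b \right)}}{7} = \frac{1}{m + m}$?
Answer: $\frac{2430126}{2527} \approx 961.66$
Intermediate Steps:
$g{\left(m,b \right)} = - \frac{7}{2 m}$ ($g{\left(m,b \right)} = - \frac{7}{m + m} = - \frac{7}{2 m}$)
$\frac{153}{g{\left(-22,12 \right)}} - \frac{18}{\left(-9 - 10\right)^{2}} = \frac{153}{\left(- \frac{7}{2}\right) \frac{1}{-22}} - \frac{18}{\left(-9 - 10\right)^{2}} = \frac{153}{\left(- \frac{7}{2}\right) \left(- \frac{1}{22}\right)} - \frac{18}{\left(-19\right)^{2}} = \frac{153}{\frac{7}{44}} - \frac{18}{361} = 153 \cdot \frac{44}{7} - \frac{18}{361} = \frac{6732}{7} - \frac{18}{361} = \frac{2430126}{2527}$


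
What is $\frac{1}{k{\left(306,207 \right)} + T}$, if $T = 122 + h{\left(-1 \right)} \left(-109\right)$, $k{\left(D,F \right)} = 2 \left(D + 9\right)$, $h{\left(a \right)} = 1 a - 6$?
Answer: $\frac{1}{1515} \approx 0.00066007$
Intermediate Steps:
$h{\left(a \right)} = -6 + a$ ($h{\left(a \right)} = a - 6 = -6 + a$)
$k{\left(D,F \right)} = 18 + 2 D$ ($k{\left(D,F \right)} = 2 \left(9 + D\right) = 18 + 2 D$)
$T = 885$ ($T = 122 + \left(-6 - 1\right) \left(-109\right) = 122 - -763 = 122 + 763 = 885$)
$\frac{1}{k{\left(306,207 \right)} + T} = \frac{1}{\left(18 + 2 \cdot 306\right) + 885} = \frac{1}{\left(18 + 612\right) + 885} = \frac{1}{630 + 885} = \frac{1}{1515}$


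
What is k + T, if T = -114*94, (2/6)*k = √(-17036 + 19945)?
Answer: -10716 + 3*√2909 ≈ -10554.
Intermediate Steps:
k = 3*√2909 (k = 3*√(-17036 + 19945) = 3*√2909 ≈ 161.81)
T = -10716
k + T = 3*√2909 - 10716 = -10716 + 3*√2909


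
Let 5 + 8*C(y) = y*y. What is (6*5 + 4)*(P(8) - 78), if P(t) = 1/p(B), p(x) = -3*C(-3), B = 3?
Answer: -8024/3 ≈ -2674.7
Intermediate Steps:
C(y) = -5/8 + y²/8 (C(y) = -5/8 + (y*y)/8 = -5/8 + y²/8)
p(x) = -3/2 (p(x) = -3*(-5/8 + (⅛)*(-3)²) = -3*(-5/8 + (⅛)*9) = -3*(-5/8 + 9/8) = -3*½ = -3/2)
P(t) = -⅔ (P(t) = 1/(-3/2) = -⅔)
(6*5 + 4)*(P(8) - 78) = (6*5 + 4)*(-⅔ - 78) = (30 + 4)*(-236/3) = 34*(-236/3) = -8024/3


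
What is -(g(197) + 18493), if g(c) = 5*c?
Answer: -19478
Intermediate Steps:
-(g(197) + 18493) = -(5*197 + 18493) = -(985 + 18493) = -1*19478 = -19478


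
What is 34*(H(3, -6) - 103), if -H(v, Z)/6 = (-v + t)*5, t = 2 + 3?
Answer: -5542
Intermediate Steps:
t = 5
H(v, Z) = -150 + 30*v (H(v, Z) = -6*(-v + 5)*5 = -6*(5 - v)*5 = -6*(25 - 5*v) = -150 + 30*v)
34*(H(3, -6) - 103) = 34*((-150 + 30*3) - 103) = 34*((-150 + 90) - 103) = 34*(-60 - 103) = 34*(-163) = -5542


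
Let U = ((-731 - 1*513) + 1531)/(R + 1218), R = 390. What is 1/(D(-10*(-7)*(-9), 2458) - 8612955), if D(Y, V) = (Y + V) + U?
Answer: -1608/13846691929 ≈ -1.1613e-7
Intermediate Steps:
U = 287/1608 (U = ((-731 - 1*513) + 1531)/(390 + 1218) = ((-731 - 513) + 1531)/1608 = (-1244 + 1531)*(1/1608) = 287*(1/1608) = 287/1608 ≈ 0.17848)
D(Y, V) = 287/1608 + V + Y (D(Y, V) = (Y + V) + 287/1608 = (V + Y) + 287/1608 = 287/1608 + V + Y)
1/(D(-10*(-7)*(-9), 2458) - 8612955) = 1/((287/1608 + 2458 - 10*(-7)*(-9)) - 8612955) = 1/((287/1608 + 2458 + 70*(-9)) - 8612955) = 1/((287/1608 + 2458 - 630) - 8612955) = 1/(2939711/1608 - 8612955) = 1/(-13846691929/1608) = -1608/13846691929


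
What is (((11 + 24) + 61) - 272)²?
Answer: 30976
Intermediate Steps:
(((11 + 24) + 61) - 272)² = ((35 + 61) - 272)² = (96 - 272)² = (-176)² = 30976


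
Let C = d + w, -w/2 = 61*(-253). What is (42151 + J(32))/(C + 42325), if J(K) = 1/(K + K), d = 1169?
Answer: 539533/951808 ≈ 0.56685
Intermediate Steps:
w = 30866 (w = -122*(-253) = -2*(-15433) = 30866)
C = 32035 (C = 1169 + 30866 = 32035)
J(K) = 1/(2*K)
(42151 + J(32))/(C + 42325) = (42151 + (½)/32)/(32035 + 42325) = (42151 + (½)*(1/32))/74360 = (42151 + 1/64)*(1/74360) = (2697665/64)*(1/74360) = 539533/951808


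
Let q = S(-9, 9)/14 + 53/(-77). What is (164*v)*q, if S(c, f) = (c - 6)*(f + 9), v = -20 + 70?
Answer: -12611600/77 ≈ -1.6379e+5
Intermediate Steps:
v = 50
S(c, f) = (-6 + c)*(9 + f)
q = -1538/77 (q = (-54 - 6*9 + 9*(-9) - 9*9)/14 + 53/(-77) = (-54 - 54 - 81 - 81)*(1/14) + 53*(-1/77) = -270*1/14 - 53/77 = -135/7 - 53/77 = -1538/77 ≈ -19.974)
(164*v)*q = (164*50)*(-1538/77) = 8200*(-1538/77) = -12611600/77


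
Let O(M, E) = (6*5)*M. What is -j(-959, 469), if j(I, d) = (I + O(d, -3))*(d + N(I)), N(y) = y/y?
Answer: -6162170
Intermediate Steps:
N(y) = 1
O(M, E) = 30*M
j(I, d) = (1 + d)*(I + 30*d) (j(I, d) = (I + 30*d)*(d + 1) = (I + 30*d)*(1 + d) = (1 + d)*(I + 30*d))
-j(-959, 469) = -(-959 + 30*469 + 30*469² - 959*469) = -(-959 + 14070 + 30*219961 - 449771) = -(-959 + 14070 + 6598830 - 449771) = -1*6162170 = -6162170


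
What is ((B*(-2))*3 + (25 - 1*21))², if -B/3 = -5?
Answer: 7396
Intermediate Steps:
B = 15 (B = -3*(-5) = 15)
((B*(-2))*3 + (25 - 1*21))² = ((15*(-2))*3 + (25 - 1*21))² = (-30*3 + (25 - 21))² = (-90 + 4)² = (-86)² = 7396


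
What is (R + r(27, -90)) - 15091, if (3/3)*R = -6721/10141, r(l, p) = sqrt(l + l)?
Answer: -153044552/10141 + 3*sqrt(6) ≈ -15084.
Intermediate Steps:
r(l, p) = sqrt(2)*sqrt(l) (r(l, p) = sqrt(2*l) = sqrt(2)*sqrt(l))
R = -6721/10141 ≈ -0.66276
(R + r(27, -90)) - 15091 = (-6721/10141 + sqrt(2)*sqrt(27)) - 15091 = (-6721/10141 + sqrt(2)*(3*sqrt(3))) - 15091 = (-6721/10141 + 3*sqrt(6)) - 15091 = -153044552/10141 + 3*sqrt(6)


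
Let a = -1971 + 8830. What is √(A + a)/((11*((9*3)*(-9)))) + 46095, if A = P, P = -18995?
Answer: 46095 - 2*I*√3034/2673 ≈ 46095.0 - 0.041213*I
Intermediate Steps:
A = -18995
a = 6859
√(A + a)/((11*((9*3)*(-9)))) + 46095 = √(-18995 + 6859)/((11*((9*3)*(-9)))) + 46095 = √(-12136)/((11*(27*(-9)))) + 46095 = (2*I*√3034)/((11*(-243))) + 46095 = (2*I*√3034)/(-2673) + 46095 = (2*I*√3034)*(-1/2673) + 46095 = -2*I*√3034/2673 + 46095 = 46095 - 2*I*√3034/2673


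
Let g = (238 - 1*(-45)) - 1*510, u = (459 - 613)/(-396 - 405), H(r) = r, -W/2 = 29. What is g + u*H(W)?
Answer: -190759/801 ≈ -238.15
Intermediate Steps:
W = -58 (W = -2*29 = -58)
u = 154/801 (u = -154/(-801) = -154*(-1/801) = 154/801 ≈ 0.19226)
g = -227 (g = (238 + 45) - 510 = 283 - 510 = -227)
g + u*H(W) = -227 + (154/801)*(-58) = -227 - 8932/801 = -190759/801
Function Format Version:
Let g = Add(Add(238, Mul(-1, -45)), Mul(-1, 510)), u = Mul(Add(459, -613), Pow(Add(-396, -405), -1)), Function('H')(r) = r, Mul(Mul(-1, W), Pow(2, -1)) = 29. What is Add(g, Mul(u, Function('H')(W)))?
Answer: Rational(-190759, 801) ≈ -238.15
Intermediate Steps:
W = -58 (W = Mul(-2, 29) = -58)
u = Rational(154, 801) (u = Mul(-154, Pow(-801, -1)) = Mul(-154, Rational(-1, 801)) = Rational(154, 801) ≈ 0.19226)
g = -227 (g = Add(Add(238, 45), -510) = Add(283, -510) = -227)
Add(g, Mul(u, Function('H')(W))) = Add(-227, Mul(Rational(154, 801), -58)) = Add(-227, Rational(-8932, 801)) = Rational(-190759, 801)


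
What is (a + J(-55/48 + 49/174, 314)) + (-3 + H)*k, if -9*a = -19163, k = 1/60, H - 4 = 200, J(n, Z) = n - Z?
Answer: 37953743/20880 ≈ 1817.7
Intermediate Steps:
H = 204 (H = 4 + 200 = 204)
k = 1/60 ≈ 0.016667
a = 19163/9 (a = -1/9*(-19163) = 19163/9 ≈ 2129.2)
(a + J(-55/48 + 49/174, 314)) + (-3 + H)*k = (19163/9 + ((-55/48 + 49/174) - 1*314)) + (-3 + 204)*(1/60) = (19163/9 + ((-55*1/48 + 49*(1/174)) - 314)) + 201*(1/60) = (19163/9 + ((-55/48 + 49/174) - 314)) + 67/20 = (19163/9 + (-401/464 - 314)) + 67/20 = (19163/9 - 146097/464) + 67/20 = 7576759/4176 + 67/20 = 37953743/20880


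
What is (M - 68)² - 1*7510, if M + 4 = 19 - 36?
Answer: 411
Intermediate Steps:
M = -21 (M = -4 + (19 - 36) = -4 - 17 = -21)
(M - 68)² - 1*7510 = (-21 - 68)² - 1*7510 = (-89)² - 7510 = 7921 - 7510 = 411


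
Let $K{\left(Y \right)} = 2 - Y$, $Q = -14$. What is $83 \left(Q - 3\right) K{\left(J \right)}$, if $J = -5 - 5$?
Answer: $-16932$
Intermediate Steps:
$J = -10$
$83 \left(Q - 3\right) K{\left(J \right)} = 83 \left(-14 - 3\right) \left(2 - -10\right) = 83 \left(- 17 \left(2 + 10\right)\right) = 83 \left(\left(-17\right) 12\right) = 83 \left(-204\right) = -16932$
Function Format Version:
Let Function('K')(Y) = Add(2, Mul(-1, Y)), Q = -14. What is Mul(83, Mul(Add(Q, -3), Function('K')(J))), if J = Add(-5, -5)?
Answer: -16932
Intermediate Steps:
J = -10
Mul(83, Mul(Add(Q, -3), Function('K')(J))) = Mul(83, Mul(Add(-14, -3), Add(2, Mul(-1, -10)))) = Mul(83, Mul(-17, Add(2, 10))) = Mul(83, Mul(-17, 12)) = Mul(83, -204) = -16932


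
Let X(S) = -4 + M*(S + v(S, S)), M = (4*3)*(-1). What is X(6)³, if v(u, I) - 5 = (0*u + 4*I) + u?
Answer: -122023936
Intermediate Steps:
M = -12 (M = 12*(-1) = -12)
v(u, I) = 5 + u + 4*I (v(u, I) = 5 + ((0*u + 4*I) + u) = 5 + ((0 + 4*I) + u) = 5 + (4*I + u) = 5 + (u + 4*I) = 5 + u + 4*I)
X(S) = -64 - 72*S (X(S) = -4 - 12*(S + (5 + S + 4*S)) = -4 - 12*(S + (5 + 5*S)) = -4 - 12*(5 + 6*S) = -4 + (-60 - 72*S) = -64 - 72*S)
X(6)³ = (-64 - 72*6)³ = (-64 - 432)³ = (-496)³ = -122023936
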